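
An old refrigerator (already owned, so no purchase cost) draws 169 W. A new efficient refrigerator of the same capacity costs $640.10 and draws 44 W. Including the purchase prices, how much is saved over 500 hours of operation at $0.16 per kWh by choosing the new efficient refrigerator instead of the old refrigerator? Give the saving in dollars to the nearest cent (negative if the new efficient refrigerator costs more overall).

-$630.10

old refrigerator: $0.00 + (169/1000) kW × 500 h × $0.16 = $0.00 + $13.52 = $13.52
new efficient refrigerator: $640.10 + (44/1000) kW × 500 h × $0.16 = $640.10 + $3.52 = $643.62
Saving = $13.52 − $643.62 = −$630.1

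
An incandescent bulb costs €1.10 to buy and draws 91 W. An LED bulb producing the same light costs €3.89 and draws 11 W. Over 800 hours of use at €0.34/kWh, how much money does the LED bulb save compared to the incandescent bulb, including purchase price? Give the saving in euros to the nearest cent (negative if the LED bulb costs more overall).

incandescent bulb: €1.10 + (91/1000) kW × 800 h × €0.34 = €1.10 + €24.752 = €25.852
LED bulb: €3.89 + (11/1000) kW × 800 h × €0.34 = €3.89 + €2.992 = €6.882
Saving = €25.852 − €6.882 = €18.97

€18.97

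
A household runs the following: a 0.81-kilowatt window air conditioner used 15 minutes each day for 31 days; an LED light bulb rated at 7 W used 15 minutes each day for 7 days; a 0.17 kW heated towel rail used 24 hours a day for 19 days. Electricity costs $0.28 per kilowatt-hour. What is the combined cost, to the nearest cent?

window air conditioner: Runtime = 15 min × 31 = 465 min = 7.75 h
window air conditioner: 0.81 kW × 7.75 h = 6.2775 kWh
LED light bulb: Runtime = 15 min × 7 = 105 min = 1.75 h
LED light bulb: 0.007 kW × 1.75 h = 0.01225 kWh
heated towel rail: Runtime = 24 h × 19 = 456 h
heated towel rail: 0.17 kW × 456 h = 77.52 kWh
Total energy = 83.80975 kWh
Cost = 83.80975 × $0.28 = $23.47

$23.47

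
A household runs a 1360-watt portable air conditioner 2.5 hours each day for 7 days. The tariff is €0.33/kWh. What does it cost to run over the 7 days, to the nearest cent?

€7.85

Runtime = 2.5 h/day × 7 days = 17.5 h
Energy = 1.36 kW × 17.5 h = 23.8 kWh
Cost = 23.8 kWh × €0.33/kWh = €7.85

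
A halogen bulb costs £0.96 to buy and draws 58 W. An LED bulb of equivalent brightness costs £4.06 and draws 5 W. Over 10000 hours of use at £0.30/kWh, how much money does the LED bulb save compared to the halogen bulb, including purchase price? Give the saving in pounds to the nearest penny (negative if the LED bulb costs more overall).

£155.90

halogen bulb: £0.96 + (58/1000) kW × 10000 h × £0.30 = £0.96 + £174 = £174.96
LED bulb: £4.06 + (5/1000) kW × 10000 h × £0.30 = £4.06 + £15 = £19.06
Saving = £174.96 − £19.06 = £155.9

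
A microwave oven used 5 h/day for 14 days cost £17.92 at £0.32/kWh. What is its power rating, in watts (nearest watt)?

Energy = £17.92 ÷ £0.32/kWh = 56 kWh
Runtime = 5 h/day × 14 days = 70 h
Power = 56 kWh ÷ 70 h = 0.8 kW = 800 W

800 W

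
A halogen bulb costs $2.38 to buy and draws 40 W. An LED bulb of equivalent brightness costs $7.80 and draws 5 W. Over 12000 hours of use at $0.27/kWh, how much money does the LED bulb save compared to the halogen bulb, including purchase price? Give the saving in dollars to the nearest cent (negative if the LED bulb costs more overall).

halogen bulb: $2.38 + (40/1000) kW × 12000 h × $0.27 = $2.38 + $129.6 = $131.98
LED bulb: $7.80 + (5/1000) kW × 12000 h × $0.27 = $7.80 + $16.2 = $24
Saving = $131.98 − $24 = $107.98

$107.98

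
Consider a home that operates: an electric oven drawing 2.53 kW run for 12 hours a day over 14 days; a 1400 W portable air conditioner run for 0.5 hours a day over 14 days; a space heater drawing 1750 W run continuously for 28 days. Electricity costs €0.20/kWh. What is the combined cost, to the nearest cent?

electric oven: Runtime = 12 h/day × 14 days = 168 h
electric oven: 2.53 kW × 168 h = 425.04 kWh
portable air conditioner: Runtime = 0.5 h/day × 14 days = 7 h
portable air conditioner: 1.4 kW × 7 h = 9.8 kWh
space heater: Runtime = 24 h × 28 = 672 h
space heater: 1.75 kW × 672 h = 1176 kWh
Total energy = 1610.84 kWh
Cost = 1610.84 × €0.20 = €322.17

€322.17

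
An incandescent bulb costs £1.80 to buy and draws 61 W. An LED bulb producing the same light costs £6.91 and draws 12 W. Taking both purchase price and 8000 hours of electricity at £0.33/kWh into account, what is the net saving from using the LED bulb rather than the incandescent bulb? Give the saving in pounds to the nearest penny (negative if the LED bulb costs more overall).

£124.25

incandescent bulb: £1.80 + (61/1000) kW × 8000 h × £0.33 = £1.80 + £161.04 = £162.84
LED bulb: £6.91 + (12/1000) kW × 8000 h × £0.33 = £6.91 + £31.68 = £38.59
Saving = £162.84 − £38.59 = £124.25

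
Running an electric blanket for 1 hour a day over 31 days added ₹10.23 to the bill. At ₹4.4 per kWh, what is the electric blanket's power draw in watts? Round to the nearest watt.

Energy = ₹10.23 ÷ ₹4.4/kWh = 2.325 kWh
Runtime = 1 h/day × 31 days = 31 h
Power = 2.325 kWh ÷ 31 h = 0.075 kW = 75 W

75 W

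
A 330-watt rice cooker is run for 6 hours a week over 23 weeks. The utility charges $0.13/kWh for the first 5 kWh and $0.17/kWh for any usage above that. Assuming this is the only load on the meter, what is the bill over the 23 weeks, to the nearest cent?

Runtime = 6 h/week × 23 weeks = 138 h
Energy = 0.33 kW × 138 h = 45.54 kWh
Tier 1 (0–5 kWh): 5 × $0.13 = $0.65
Above 5 kWh: 40.54 × $0.17 = $6.8918
Bill = $7.54

$7.54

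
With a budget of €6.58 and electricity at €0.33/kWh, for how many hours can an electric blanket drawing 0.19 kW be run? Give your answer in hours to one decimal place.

Energy available = €6.58 ÷ €0.33/kWh = 19.9394 kWh
Hours = 19.9394 kWh ÷ 0.19 kW = 104.9 h

104.9 h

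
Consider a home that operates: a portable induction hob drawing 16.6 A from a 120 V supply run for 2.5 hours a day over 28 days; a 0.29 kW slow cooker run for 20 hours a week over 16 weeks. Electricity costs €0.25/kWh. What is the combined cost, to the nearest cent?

€58.06

portable induction hob: Power = 16.6 A × 120 V = 1992 W = 1.992 kW
portable induction hob: Runtime = 2.5 h/day × 28 days = 70 h
portable induction hob: 1.992 kW × 70 h = 139.44 kWh
slow cooker: Runtime = 20 h/week × 16 weeks = 320 h
slow cooker: 0.29 kW × 320 h = 92.8 kWh
Total energy = 232.24 kWh
Cost = 232.24 × €0.25 = €58.06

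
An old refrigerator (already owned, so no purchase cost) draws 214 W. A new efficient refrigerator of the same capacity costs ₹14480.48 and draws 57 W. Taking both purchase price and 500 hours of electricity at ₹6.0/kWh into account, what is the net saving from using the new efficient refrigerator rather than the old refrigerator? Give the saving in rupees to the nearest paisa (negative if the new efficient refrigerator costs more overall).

old refrigerator: ₹0.00 + (214/1000) kW × 500 h × ₹6.0 = ₹0.00 + ₹642 = ₹642
new efficient refrigerator: ₹14480.48 + (57/1000) kW × 500 h × ₹6.0 = ₹14480.48 + ₹171 = ₹14651.48
Saving = ₹642 − ₹14651.48 = −₹14009.48

-₹14009.48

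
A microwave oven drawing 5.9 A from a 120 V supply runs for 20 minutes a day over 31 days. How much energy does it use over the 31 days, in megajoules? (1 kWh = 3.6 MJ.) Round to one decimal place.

Power = 5.9 A × 120 V = 708 W = 0.708 kW
Runtime = 20 min × 31 = 620 min = 10.333333… h
Energy = 0.708 kW × 10.333333… h = 7.316 kWh
= 7.316 × 3.6 MJ = 26.3 MJ

26.3 MJ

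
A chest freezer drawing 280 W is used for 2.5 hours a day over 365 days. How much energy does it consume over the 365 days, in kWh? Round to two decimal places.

255.50 kWh

Runtime = 2.5 h/day × 365 days = 912.5 h
Energy = 0.28 kW × 912.5 h = 255.5 kWh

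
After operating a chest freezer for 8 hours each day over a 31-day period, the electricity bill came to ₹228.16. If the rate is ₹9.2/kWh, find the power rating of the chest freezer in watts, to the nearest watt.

100 W

Energy = ₹228.16 ÷ ₹9.2/kWh = 24.8 kWh
Runtime = 8 h/day × 31 days = 248 h
Power = 24.8 kWh ÷ 248 h = 0.1 kW = 100 W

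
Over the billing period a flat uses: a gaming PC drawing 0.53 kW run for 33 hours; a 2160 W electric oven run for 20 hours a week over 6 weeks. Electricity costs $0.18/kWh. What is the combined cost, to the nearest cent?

gaming PC: 0.53 kW × 33 h = 17.49 kWh
electric oven: Runtime = 20 h/week × 6 weeks = 120 h
electric oven: 2.16 kW × 120 h = 259.2 kWh
Total energy = 276.69 kWh
Cost = 276.69 × $0.18 = $49.80

$49.80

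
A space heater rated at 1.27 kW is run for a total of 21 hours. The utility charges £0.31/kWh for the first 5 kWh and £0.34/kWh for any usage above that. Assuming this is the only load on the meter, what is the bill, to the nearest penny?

Energy = 1.27 kW × 21 h = 26.67 kWh
Tier 1 (0–5 kWh): 5 × £0.31 = £1.55
Above 5 kWh: 21.67 × £0.34 = £7.3678
Bill = £8.92

£8.92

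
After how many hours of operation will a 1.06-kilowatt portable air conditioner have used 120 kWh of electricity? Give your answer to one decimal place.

Hours = 120 kWh ÷ 1.06 kW = 113.2 h

113.2 h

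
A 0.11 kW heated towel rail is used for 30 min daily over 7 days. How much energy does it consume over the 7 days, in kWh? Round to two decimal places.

0.39 kWh

Runtime = 30 min × 7 = 210 min = 3.5 h
Energy = 0.11 kW × 3.5 h = 0.385 kWh ≈ 0.39 kWh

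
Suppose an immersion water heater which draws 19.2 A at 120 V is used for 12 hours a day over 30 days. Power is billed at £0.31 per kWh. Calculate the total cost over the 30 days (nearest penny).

Power = 19.2 A × 120 V = 2304 W = 2.304 kW
Runtime = 12 h/day × 30 days = 360 h
Energy = 2.304 kW × 360 h = 829.44 kWh
Cost = 829.44 kWh × £0.31/kWh = £257.13

£257.13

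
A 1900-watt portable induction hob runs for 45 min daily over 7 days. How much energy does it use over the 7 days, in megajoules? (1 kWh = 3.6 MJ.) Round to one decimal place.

35.9 MJ

Runtime = 45 min × 7 = 315 min = 5.25 h
Energy = 1.9 kW × 5.25 h = 9.975 kWh
= 9.975 × 3.6 MJ = 35.9 MJ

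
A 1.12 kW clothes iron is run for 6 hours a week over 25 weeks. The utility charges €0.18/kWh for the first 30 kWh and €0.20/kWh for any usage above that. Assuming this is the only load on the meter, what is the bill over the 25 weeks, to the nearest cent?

€33.00

Runtime = 6 h/week × 25 weeks = 150 h
Energy = 1.12 kW × 150 h = 168 kWh
Tier 1 (0–30 kWh): 30 × €0.18 = €5.4
Above 30 kWh: 138 × €0.20 = €27.6
Bill = €33.00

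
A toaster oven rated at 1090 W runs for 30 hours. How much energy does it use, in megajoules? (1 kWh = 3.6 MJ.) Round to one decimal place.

Energy = 1.09 kW × 30 h = 32.7 kWh
= 32.7 × 3.6 MJ = 117.7 MJ

117.7 MJ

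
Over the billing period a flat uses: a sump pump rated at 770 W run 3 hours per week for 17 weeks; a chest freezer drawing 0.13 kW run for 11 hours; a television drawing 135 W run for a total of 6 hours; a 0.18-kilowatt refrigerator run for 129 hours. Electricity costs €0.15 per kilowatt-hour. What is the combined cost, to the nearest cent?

sump pump: Runtime = 3 h/week × 17 weeks = 51 h
sump pump: 0.77 kW × 51 h = 39.27 kWh
chest freezer: 0.13 kW × 11 h = 1.43 kWh
television: 0.135 kW × 6 h = 0.81 kWh
refrigerator: 0.18 kW × 129 h = 23.22 kWh
Total energy = 64.73 kWh
Cost = 64.73 × €0.15 = €9.71

€9.71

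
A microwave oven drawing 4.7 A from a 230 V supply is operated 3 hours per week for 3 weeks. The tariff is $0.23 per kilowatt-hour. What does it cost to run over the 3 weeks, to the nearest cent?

Power = 4.7 A × 230 V = 1081 W = 1.081 kW
Runtime = 3 h/week × 3 weeks = 9 h
Energy = 1.081 kW × 9 h = 9.729 kWh
Cost = 9.729 kWh × $0.23/kWh = $2.24

$2.24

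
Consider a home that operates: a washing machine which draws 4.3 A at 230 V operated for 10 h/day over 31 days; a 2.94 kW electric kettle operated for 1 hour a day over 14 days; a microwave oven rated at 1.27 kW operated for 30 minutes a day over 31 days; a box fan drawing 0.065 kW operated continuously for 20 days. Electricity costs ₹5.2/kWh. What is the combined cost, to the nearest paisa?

₹2072.90

washing machine: Power = 4.3 A × 230 V = 989 W = 0.989 kW
washing machine: Runtime = 10 h/day × 31 days = 310 h
washing machine: 0.989 kW × 310 h = 306.59 kWh
electric kettle: Runtime = 1 h/day × 14 days = 14 h
electric kettle: 2.94 kW × 14 h = 41.16 kWh
microwave oven: Runtime = 30 min × 31 = 930 min = 15.5 h
microwave oven: 1.27 kW × 15.5 h = 19.685 kWh
box fan: Runtime = 24 h × 20 = 480 h
box fan: 0.065 kW × 480 h = 31.2 kWh
Total energy = 398.635 kWh
Cost = 398.635 × ₹5.2 = ₹2072.90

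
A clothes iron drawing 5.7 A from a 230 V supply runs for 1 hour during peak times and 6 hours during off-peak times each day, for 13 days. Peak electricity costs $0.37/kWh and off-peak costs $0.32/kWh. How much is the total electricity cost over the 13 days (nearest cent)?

$39.03

Power = 5.7 A × 230 V = 1311 W = 1.311 kW
Peak energy = 1.311 kW × 1 h × 13 = 17.043 kWh
Off-peak energy = 1.311 kW × 6 h × 13 = 102.258 kWh
Cost = 17.043 × $0.37 + 102.258 × $0.32 = $6.30591 + $32.72256 = $39.03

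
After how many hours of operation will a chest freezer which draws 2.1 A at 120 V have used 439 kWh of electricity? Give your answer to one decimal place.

1742.1 h

Power = 2.1 A × 120 V = 252 W = 0.252 kW
Hours = 439 kWh ÷ 0.252 kW = 1742.1 h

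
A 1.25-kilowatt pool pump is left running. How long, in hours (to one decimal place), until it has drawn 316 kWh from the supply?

252.8 h

Hours = 316 kWh ÷ 1.25 kW = 252.8 h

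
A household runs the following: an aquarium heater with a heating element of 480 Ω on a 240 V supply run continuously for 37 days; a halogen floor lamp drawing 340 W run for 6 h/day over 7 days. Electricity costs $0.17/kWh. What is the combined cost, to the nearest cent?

$20.54

aquarium heater: Power = V²/R = 240²/480 = 120 W = 0.12 kW
aquarium heater: Runtime = 24 h × 37 = 888 h
aquarium heater: 0.12 kW × 888 h = 106.56 kWh
halogen floor lamp: Runtime = 6 h/day × 7 days = 42 h
halogen floor lamp: 0.34 kW × 42 h = 14.28 kWh
Total energy = 120.84 kWh
Cost = 120.84 × $0.17 = $20.54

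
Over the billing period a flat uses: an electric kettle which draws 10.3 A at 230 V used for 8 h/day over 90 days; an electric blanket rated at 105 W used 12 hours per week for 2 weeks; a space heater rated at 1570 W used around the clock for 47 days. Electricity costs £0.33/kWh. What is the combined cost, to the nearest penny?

electric kettle: Power = 10.3 A × 230 V = 2369 W = 2.369 kW
electric kettle: Runtime = 8 h/day × 90 days = 720 h
electric kettle: 2.369 kW × 720 h = 1705.68 kWh
electric blanket: Runtime = 12 h/week × 2 weeks = 24 h
electric blanket: 0.105 kW × 24 h = 2.52 kWh
space heater: Runtime = 24 h × 47 = 1128 h
space heater: 1.57 kW × 1128 h = 1770.96 kWh
Total energy = 3479.16 kWh
Cost = 3479.16 × £0.33 = £1148.12

£1148.12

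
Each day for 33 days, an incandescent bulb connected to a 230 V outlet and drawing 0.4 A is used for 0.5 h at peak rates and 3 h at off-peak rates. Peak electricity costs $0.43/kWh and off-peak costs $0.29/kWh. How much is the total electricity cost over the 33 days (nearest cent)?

$3.29

Power = 0.4 A × 230 V = 92 W = 0.092 kW
Peak energy = 0.092 kW × 0.5 h × 33 = 1.518 kWh
Off-peak energy = 0.092 kW × 3 h × 33 = 9.108 kWh
Cost = 1.518 × $0.43 + 9.108 × $0.29 = $0.65274 + $2.64132 = $3.29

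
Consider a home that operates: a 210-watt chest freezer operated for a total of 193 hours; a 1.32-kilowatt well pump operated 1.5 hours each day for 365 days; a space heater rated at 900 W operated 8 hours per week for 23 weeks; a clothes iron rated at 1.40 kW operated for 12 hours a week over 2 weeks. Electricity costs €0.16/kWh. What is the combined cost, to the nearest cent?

€153.99

chest freezer: 0.21 kW × 193 h = 40.53 kWh
well pump: Runtime = 1.5 h/day × 365 days = 547.5 h
well pump: 1.32 kW × 547.5 h = 722.7 kWh
space heater: Runtime = 8 h/week × 23 weeks = 184 h
space heater: 0.9 kW × 184 h = 165.6 kWh
clothes iron: Runtime = 12 h/week × 2 weeks = 24 h
clothes iron: 1.4 kW × 24 h = 33.6 kWh
Total energy = 962.43 kWh
Cost = 962.43 × €0.16 = €153.99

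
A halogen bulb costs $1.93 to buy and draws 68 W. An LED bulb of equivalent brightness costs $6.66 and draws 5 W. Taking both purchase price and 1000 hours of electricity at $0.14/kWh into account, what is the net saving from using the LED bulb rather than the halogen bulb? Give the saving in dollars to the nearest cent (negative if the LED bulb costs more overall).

$4.09

halogen bulb: $1.93 + (68/1000) kW × 1000 h × $0.14 = $1.93 + $9.52 = $11.45
LED bulb: $6.66 + (5/1000) kW × 1000 h × $0.14 = $6.66 + $0.7 = $7.36
Saving = $11.45 − $7.36 = $4.09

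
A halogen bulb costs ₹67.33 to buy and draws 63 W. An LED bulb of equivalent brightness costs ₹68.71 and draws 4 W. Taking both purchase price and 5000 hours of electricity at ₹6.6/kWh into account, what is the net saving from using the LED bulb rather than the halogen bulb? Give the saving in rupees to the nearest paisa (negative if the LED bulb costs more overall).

halogen bulb: ₹67.33 + (63/1000) kW × 5000 h × ₹6.6 = ₹67.33 + ₹2079 = ₹2146.33
LED bulb: ₹68.71 + (4/1000) kW × 5000 h × ₹6.6 = ₹68.71 + ₹132 = ₹200.71
Saving = ₹2146.33 − ₹200.71 = ₹1945.62

₹1945.62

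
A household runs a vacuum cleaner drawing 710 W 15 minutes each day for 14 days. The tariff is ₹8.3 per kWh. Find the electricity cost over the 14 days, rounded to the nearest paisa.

Runtime = 15 min × 14 = 210 min = 3.5 h
Energy = 0.71 kW × 3.5 h = 2.485 kWh
Cost = 2.485 kWh × ₹8.3/kWh = ₹20.63

₹20.63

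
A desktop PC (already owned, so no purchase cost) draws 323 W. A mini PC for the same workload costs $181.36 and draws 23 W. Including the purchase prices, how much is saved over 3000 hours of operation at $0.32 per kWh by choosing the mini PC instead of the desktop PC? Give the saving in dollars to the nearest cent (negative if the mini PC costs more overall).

desktop PC: $0.00 + (323/1000) kW × 3000 h × $0.32 = $0.00 + $310.08 = $310.08
mini PC: $181.36 + (23/1000) kW × 3000 h × $0.32 = $181.36 + $22.08 = $203.44
Saving = $310.08 − $203.44 = $106.64

$106.64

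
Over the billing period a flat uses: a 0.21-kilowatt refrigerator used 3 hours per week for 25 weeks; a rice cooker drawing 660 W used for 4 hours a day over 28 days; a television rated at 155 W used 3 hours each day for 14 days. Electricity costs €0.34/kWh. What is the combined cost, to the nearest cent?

€32.70

refrigerator: Runtime = 3 h/week × 25 weeks = 75 h
refrigerator: 0.21 kW × 75 h = 15.75 kWh
rice cooker: Runtime = 4 h/day × 28 days = 112 h
rice cooker: 0.66 kW × 112 h = 73.92 kWh
television: Runtime = 3 h/day × 14 days = 42 h
television: 0.155 kW × 42 h = 6.51 kWh
Total energy = 96.18 kWh
Cost = 96.18 × €0.34 = €32.70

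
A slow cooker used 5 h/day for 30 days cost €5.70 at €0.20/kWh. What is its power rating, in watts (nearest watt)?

190 W

Energy = €5.70 ÷ €0.20/kWh = 28.5 kWh
Runtime = 5 h/day × 30 days = 150 h
Power = 28.5 kWh ÷ 150 h = 0.19 kW = 190 W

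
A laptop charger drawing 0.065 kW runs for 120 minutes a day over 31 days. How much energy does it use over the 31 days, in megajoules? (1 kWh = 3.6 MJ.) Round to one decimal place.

Runtime = 120 min × 31 = 3720 min = 62 h
Energy = 0.065 kW × 62 h = 4.03 kWh
= 4.03 × 3.6 MJ = 14.5 MJ

14.5 MJ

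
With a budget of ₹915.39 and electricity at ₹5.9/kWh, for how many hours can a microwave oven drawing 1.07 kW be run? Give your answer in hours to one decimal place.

145.0 h

Energy available = ₹915.39 ÷ ₹5.9/kWh = 155.1508 kWh
Hours = 155.1508 kWh ÷ 1.07 kW = 145.0 h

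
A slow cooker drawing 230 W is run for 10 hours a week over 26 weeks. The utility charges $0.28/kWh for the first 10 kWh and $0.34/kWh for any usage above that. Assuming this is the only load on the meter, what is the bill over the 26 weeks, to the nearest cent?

Runtime = 10 h/week × 26 weeks = 260 h
Energy = 0.23 kW × 260 h = 59.8 kWh
Tier 1 (0–10 kWh): 10 × $0.28 = $2.8
Above 10 kWh: 49.8 × $0.34 = $16.932
Bill = $19.73

$19.73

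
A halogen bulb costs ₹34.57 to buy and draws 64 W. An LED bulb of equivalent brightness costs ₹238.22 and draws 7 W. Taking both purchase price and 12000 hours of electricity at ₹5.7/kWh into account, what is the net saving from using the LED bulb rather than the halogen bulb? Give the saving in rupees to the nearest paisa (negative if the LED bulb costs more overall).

halogen bulb: ₹34.57 + (64/1000) kW × 12000 h × ₹5.7 = ₹34.57 + ₹4377.6 = ₹4412.17
LED bulb: ₹238.22 + (7/1000) kW × 12000 h × ₹5.7 = ₹238.22 + ₹478.8 = ₹717.02
Saving = ₹4412.17 − ₹717.02 = ₹3695.15

₹3695.15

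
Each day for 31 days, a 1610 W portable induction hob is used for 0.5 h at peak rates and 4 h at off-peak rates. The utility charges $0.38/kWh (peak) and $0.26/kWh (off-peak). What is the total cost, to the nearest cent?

Peak energy = 1.61 kW × 0.5 h × 31 = 24.955 kWh
Off-peak energy = 1.61 kW × 4 h × 31 = 199.64 kWh
Cost = 24.955 × $0.38 + 199.64 × $0.26 = $9.4829 + $51.9064 = $61.39

$61.39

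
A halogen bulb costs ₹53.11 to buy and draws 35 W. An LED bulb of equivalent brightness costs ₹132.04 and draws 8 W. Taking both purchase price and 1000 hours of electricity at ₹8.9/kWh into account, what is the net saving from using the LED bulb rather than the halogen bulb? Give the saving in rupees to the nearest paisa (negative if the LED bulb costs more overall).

₹161.37

halogen bulb: ₹53.11 + (35/1000) kW × 1000 h × ₹8.9 = ₹53.11 + ₹311.5 = ₹364.61
LED bulb: ₹132.04 + (8/1000) kW × 1000 h × ₹8.9 = ₹132.04 + ₹71.2 = ₹203.24
Saving = ₹364.61 − ₹203.24 = ₹161.37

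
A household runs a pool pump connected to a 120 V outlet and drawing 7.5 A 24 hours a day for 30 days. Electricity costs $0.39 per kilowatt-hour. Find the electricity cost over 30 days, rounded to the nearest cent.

$252.72

Power = 7.5 A × 120 V = 900 W = 0.9 kW
Runtime = 24 h × 30 = 720 h
Energy = 0.9 kW × 720 h = 648 kWh
Cost = 648 kWh × $0.39/kWh = $252.72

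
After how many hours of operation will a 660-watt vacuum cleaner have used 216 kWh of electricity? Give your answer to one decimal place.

327.3 h

Hours = 216 kWh ÷ 0.66 kW = 327.3 h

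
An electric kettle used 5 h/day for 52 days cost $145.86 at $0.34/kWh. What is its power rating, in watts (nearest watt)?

Energy = $145.86 ÷ $0.34/kWh = 429 kWh
Runtime = 5 h/day × 52 days = 260 h
Power = 429 kWh ÷ 260 h = 1.65 kW = 1650 W

1650 W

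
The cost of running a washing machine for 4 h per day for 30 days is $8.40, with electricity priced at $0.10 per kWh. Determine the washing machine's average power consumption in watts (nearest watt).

Energy = $8.40 ÷ $0.10/kWh = 84 kWh
Runtime = 4 h/day × 30 days = 120 h
Power = 84 kWh ÷ 120 h = 0.7 kW = 700 W

700 W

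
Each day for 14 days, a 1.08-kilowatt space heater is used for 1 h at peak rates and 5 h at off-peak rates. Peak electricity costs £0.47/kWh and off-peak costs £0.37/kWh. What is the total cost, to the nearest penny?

Peak energy = 1.08 kW × 1 h × 14 = 15.12 kWh
Off-peak energy = 1.08 kW × 5 h × 14 = 75.6 kWh
Cost = 15.12 × £0.47 + 75.6 × £0.37 = £7.1064 + £27.972 = £35.08

£35.08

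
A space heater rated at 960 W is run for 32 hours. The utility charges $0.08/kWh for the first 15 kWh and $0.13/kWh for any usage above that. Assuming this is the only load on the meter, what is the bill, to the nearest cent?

$3.24

Energy = 0.96 kW × 32 h = 30.72 kWh
Tier 1 (0–15 kWh): 15 × $0.08 = $1.2
Above 15 kWh: 15.72 × $0.13 = $2.0436
Bill = $3.24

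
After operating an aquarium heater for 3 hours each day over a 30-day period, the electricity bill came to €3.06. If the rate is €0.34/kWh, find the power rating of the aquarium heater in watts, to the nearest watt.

Energy = €3.06 ÷ €0.34/kWh = 9 kWh
Runtime = 3 h/day × 30 days = 90 h
Power = 9 kWh ÷ 90 h = 0.1 kW = 100 W

100 W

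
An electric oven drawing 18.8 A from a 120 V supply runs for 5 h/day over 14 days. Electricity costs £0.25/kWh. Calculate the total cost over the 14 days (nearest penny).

Power = 18.8 A × 120 V = 2256 W = 2.256 kW
Runtime = 5 h/day × 14 days = 70 h
Energy = 2.256 kW × 70 h = 157.92 kWh
Cost = 157.92 kWh × £0.25/kWh = £39.48

£39.48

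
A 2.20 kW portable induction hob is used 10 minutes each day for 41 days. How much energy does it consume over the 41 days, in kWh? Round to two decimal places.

15.03 kWh

Runtime = 10 min × 41 = 410 min = 6.833333… h
Energy = 2.2 kW × 6.833333… h = 15.033333… kWh ≈ 15.03 kWh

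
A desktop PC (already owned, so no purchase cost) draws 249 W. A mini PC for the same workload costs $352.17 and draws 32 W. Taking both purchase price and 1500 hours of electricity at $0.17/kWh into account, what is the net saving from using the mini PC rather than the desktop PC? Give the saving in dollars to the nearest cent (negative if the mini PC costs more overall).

desktop PC: $0.00 + (249/1000) kW × 1500 h × $0.17 = $0.00 + $63.495 = $63.495
mini PC: $352.17 + (32/1000) kW × 1500 h × $0.17 = $352.17 + $8.16 = $360.33
Saving = $63.495 − $360.33 = −$296.835 → -$296.84

-$296.84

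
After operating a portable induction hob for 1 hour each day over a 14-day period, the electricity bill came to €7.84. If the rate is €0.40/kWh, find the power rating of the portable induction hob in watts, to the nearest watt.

Energy = €7.84 ÷ €0.40/kWh = 19.6 kWh
Runtime = 1 h/day × 14 days = 14 h
Power = 19.6 kWh ÷ 14 h = 1.4 kW = 1400 W

1400 W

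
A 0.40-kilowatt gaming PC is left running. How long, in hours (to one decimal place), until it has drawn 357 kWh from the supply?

892.5 h

Hours = 357 kWh ÷ 0.4 kW = 892.5 h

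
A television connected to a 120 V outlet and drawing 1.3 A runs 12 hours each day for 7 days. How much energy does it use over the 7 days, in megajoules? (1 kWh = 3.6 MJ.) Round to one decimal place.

47.2 MJ

Power = 1.3 A × 120 V = 156 W = 0.156 kW
Runtime = 12 h/day × 7 days = 84 h
Energy = 0.156 kW × 84 h = 13.104 kWh
= 13.104 × 3.6 MJ = 47.2 MJ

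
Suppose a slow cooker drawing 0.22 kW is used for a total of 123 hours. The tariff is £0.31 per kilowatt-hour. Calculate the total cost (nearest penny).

£8.39

Energy = 0.22 kW × 123 h = 27.06 kWh
Cost = 27.06 kWh × £0.31/kWh = £8.39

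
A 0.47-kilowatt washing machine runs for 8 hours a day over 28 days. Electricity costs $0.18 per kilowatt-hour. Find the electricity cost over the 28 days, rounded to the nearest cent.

$18.95

Runtime = 8 h/day × 28 days = 224 h
Energy = 0.47 kW × 224 h = 105.28 kWh
Cost = 105.28 kWh × $0.18/kWh = $18.95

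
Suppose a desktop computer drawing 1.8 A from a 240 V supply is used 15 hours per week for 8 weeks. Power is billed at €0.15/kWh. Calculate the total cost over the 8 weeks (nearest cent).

€7.78

Power = 1.8 A × 240 V = 432 W = 0.432 kW
Runtime = 15 h/week × 8 weeks = 120 h
Energy = 0.432 kW × 120 h = 51.84 kWh
Cost = 51.84 kWh × €0.15/kWh = €7.78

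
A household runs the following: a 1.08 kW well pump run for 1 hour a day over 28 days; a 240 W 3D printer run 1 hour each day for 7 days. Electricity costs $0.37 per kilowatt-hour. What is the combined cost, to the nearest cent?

$11.81

well pump: Runtime = 1 h/day × 28 days = 28 h
well pump: 1.08 kW × 28 h = 30.24 kWh
3D printer: Runtime = 1 h/day × 7 days = 7 h
3D printer: 0.24 kW × 7 h = 1.68 kWh
Total energy = 31.92 kWh
Cost = 31.92 × $0.37 = $11.81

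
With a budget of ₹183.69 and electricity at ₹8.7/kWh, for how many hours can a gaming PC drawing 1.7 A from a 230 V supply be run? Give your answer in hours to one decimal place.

54.0 h

Power = 1.7 A × 230 V = 391 W = 0.391 kW
Energy available = ₹183.69 ÷ ₹8.7/kWh = 21.1138 kWh
Hours = 21.1138 kWh ÷ 0.391 kW = 54.0 h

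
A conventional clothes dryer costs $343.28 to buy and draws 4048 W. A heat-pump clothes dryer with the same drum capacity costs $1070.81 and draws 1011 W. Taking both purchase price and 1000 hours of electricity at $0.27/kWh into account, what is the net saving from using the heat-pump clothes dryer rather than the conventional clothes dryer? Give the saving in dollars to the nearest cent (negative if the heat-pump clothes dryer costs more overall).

$92.46

conventional clothes dryer: $343.28 + (4048/1000) kW × 1000 h × $0.27 = $343.28 + $1092.96 = $1436.24
heat-pump clothes dryer: $1070.81 + (1011/1000) kW × 1000 h × $0.27 = $1070.81 + $272.97 = $1343.78
Saving = $1436.24 − $1343.78 = $92.46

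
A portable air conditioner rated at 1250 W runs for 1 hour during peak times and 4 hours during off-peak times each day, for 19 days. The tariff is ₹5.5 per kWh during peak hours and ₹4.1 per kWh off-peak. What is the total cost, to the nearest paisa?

Peak energy = 1.25 kW × 1 h × 19 = 23.75 kWh
Off-peak energy = 1.25 kW × 4 h × 19 = 95 kWh
Cost = 23.75 × ₹5.5 + 95 × ₹4.1 = ₹130.625 + ₹389.5 = ₹520.13

₹520.13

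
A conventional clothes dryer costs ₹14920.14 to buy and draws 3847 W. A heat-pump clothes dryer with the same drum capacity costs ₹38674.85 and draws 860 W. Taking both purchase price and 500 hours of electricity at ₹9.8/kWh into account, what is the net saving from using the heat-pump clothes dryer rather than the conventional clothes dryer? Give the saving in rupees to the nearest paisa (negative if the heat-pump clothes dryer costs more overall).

-₹9118.41

conventional clothes dryer: ₹14920.14 + (3847/1000) kW × 500 h × ₹9.8 = ₹14920.14 + ₹18850.3 = ₹33770.44
heat-pump clothes dryer: ₹38674.85 + (860/1000) kW × 500 h × ₹9.8 = ₹38674.85 + ₹4214 = ₹42888.85
Saving = ₹33770.44 − ₹42888.85 = −₹9118.41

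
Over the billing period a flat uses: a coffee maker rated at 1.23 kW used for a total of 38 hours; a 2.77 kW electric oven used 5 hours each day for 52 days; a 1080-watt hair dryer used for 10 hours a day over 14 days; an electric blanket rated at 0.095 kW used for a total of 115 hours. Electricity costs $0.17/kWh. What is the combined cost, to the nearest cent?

coffee maker: 1.23 kW × 38 h = 46.74 kWh
electric oven: Runtime = 5 h/day × 52 days = 260 h
electric oven: 2.77 kW × 260 h = 720.2 kWh
hair dryer: Runtime = 10 h/day × 14 days = 140 h
hair dryer: 1.08 kW × 140 h = 151.2 kWh
electric blanket: 0.095 kW × 115 h = 10.925 kWh
Total energy = 929.065 kWh
Cost = 929.065 × $0.17 = $157.94

$157.94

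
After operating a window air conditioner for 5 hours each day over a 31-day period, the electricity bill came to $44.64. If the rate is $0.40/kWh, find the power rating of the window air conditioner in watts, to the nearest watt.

720 W

Energy = $44.64 ÷ $0.40/kWh = 111.6 kWh
Runtime = 5 h/day × 31 days = 155 h
Power = 111.6 kWh ÷ 155 h = 0.72 kW = 720 W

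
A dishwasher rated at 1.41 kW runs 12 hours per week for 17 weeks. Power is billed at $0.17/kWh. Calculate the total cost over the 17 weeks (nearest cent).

Runtime = 12 h/week × 17 weeks = 204 h
Energy = 1.41 kW × 204 h = 287.64 kWh
Cost = 287.64 kWh × $0.17/kWh = $48.90

$48.90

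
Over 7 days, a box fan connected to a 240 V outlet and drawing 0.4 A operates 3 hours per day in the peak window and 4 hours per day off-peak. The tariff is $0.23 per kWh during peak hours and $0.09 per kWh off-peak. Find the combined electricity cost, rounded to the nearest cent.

$0.71

Power = 0.4 A × 240 V = 96 W = 0.096 kW
Peak energy = 0.096 kW × 3 h × 7 = 2.016 kWh
Off-peak energy = 0.096 kW × 4 h × 7 = 2.688 kWh
Cost = 2.016 × $0.23 + 2.688 × $0.09 = $0.46368 + $0.24192 = $0.71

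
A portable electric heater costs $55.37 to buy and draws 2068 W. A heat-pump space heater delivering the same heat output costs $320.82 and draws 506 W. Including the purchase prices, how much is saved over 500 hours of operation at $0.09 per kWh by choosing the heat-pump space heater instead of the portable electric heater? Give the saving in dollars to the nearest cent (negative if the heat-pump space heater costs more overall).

-$195.16

portable electric heater: $55.37 + (2068/1000) kW × 500 h × $0.09 = $55.37 + $93.06 = $148.43
heat-pump space heater: $320.82 + (506/1000) kW × 500 h × $0.09 = $320.82 + $22.77 = $343.59
Saving = $148.43 − $343.59 = −$195.16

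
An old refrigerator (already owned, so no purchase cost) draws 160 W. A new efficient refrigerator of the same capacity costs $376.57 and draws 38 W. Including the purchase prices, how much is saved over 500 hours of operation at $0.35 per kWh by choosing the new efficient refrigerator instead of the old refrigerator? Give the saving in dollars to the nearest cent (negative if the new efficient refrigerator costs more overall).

-$355.22

old refrigerator: $0.00 + (160/1000) kW × 500 h × $0.35 = $0.00 + $28 = $28
new efficient refrigerator: $376.57 + (38/1000) kW × 500 h × $0.35 = $376.57 + $6.65 = $383.22
Saving = $28 − $383.22 = −$355.22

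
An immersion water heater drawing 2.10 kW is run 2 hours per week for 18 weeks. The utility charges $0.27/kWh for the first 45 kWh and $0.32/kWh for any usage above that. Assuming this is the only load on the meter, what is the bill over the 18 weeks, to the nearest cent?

Runtime = 2 h/week × 18 weeks = 36 h
Energy = 2.1 kW × 36 h = 75.6 kWh
Tier 1 (0–45 kWh): 45 × $0.27 = $12.15
Above 45 kWh: 30.6 × $0.32 = $9.792
Bill = $21.94

$21.94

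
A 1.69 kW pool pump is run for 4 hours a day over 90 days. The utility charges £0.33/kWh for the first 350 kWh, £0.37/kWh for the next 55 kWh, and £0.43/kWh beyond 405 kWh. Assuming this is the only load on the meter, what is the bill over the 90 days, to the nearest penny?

Runtime = 4 h/day × 90 days = 360 h
Energy = 1.69 kW × 360 h = 608.4 kWh
Tier 1 (0–350 kWh): 350 × £0.33 = £115.5
Tier 2 (350–405 kWh): 55 × £0.37 = £20.35
Above 405 kWh: 203.4 × £0.43 = £87.462
Bill = £223.31

£223.31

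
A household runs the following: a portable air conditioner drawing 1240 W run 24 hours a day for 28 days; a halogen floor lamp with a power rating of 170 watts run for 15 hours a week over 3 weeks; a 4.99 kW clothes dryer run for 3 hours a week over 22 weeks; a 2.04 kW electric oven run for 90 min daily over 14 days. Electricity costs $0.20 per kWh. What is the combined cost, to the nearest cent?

portable air conditioner: Runtime = 24 h × 28 = 672 h
portable air conditioner: 1.24 kW × 672 h = 833.28 kWh
halogen floor lamp: Runtime = 15 h/week × 3 weeks = 45 h
halogen floor lamp: 0.17 kW × 45 h = 7.65 kWh
clothes dryer: Runtime = 3 h/week × 22 weeks = 66 h
clothes dryer: 4.99 kW × 66 h = 329.34 kWh
electric oven: Runtime = 90 min × 14 = 1260 min = 21 h
electric oven: 2.04 kW × 21 h = 42.84 kWh
Total energy = 1213.11 kWh
Cost = 1213.11 × $0.20 = $242.62

$242.62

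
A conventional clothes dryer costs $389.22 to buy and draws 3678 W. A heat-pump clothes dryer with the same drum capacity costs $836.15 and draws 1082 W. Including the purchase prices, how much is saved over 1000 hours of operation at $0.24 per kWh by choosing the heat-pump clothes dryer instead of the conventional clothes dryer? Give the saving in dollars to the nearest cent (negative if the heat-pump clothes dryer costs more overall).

$176.11

conventional clothes dryer: $389.22 + (3678/1000) kW × 1000 h × $0.24 = $389.22 + $882.72 = $1271.94
heat-pump clothes dryer: $836.15 + (1082/1000) kW × 1000 h × $0.24 = $836.15 + $259.68 = $1095.83
Saving = $1271.94 − $1095.83 = $176.11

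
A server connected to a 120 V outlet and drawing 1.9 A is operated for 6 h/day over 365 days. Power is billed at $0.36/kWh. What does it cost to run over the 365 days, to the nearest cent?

$179.76

Power = 1.9 A × 120 V = 228 W = 0.228 kW
Runtime = 6 h/day × 365 days = 2190 h
Energy = 0.228 kW × 2190 h = 499.32 kWh
Cost = 499.32 kWh × $0.36/kWh = $179.76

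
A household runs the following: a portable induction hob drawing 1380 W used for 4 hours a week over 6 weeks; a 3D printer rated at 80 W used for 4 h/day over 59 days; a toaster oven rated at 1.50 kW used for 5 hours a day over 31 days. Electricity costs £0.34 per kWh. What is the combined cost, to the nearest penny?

portable induction hob: Runtime = 4 h/week × 6 weeks = 24 h
portable induction hob: 1.38 kW × 24 h = 33.12 kWh
3D printer: Runtime = 4 h/day × 59 days = 236 h
3D printer: 0.08 kW × 236 h = 18.88 kWh
toaster oven: Runtime = 5 h/day × 31 days = 155 h
toaster oven: 1.5 kW × 155 h = 232.5 kWh
Total energy = 284.5 kWh
Cost = 284.5 × £0.34 = £96.73

£96.73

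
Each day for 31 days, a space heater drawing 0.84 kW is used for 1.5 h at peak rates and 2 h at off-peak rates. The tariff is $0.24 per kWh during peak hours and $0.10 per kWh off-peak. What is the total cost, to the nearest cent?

Peak energy = 0.84 kW × 1.5 h × 31 = 39.06 kWh
Off-peak energy = 0.84 kW × 2 h × 31 = 52.08 kWh
Cost = 39.06 × $0.24 + 52.08 × $0.10 = $9.3744 + $5.208 = $14.58

$14.58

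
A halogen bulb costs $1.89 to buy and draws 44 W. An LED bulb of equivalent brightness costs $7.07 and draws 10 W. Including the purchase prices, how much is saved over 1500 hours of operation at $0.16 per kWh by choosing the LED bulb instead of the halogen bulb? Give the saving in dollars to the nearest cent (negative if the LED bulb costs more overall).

halogen bulb: $1.89 + (44/1000) kW × 1500 h × $0.16 = $1.89 + $10.56 = $12.45
LED bulb: $7.07 + (10/1000) kW × 1500 h × $0.16 = $7.07 + $2.4 = $9.47
Saving = $12.45 − $9.47 = $2.98

$2.98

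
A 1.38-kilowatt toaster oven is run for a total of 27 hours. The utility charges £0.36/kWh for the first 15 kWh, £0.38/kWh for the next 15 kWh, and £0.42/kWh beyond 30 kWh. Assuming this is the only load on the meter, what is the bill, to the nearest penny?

Energy = 1.38 kW × 27 h = 37.26 kWh
Tier 1 (0–15 kWh): 15 × £0.36 = £5.4
Tier 2 (15–30 kWh): 15 × £0.38 = £5.7
Above 30 kWh: 7.26 × £0.42 = £3.0492
Bill = £14.15

£14.15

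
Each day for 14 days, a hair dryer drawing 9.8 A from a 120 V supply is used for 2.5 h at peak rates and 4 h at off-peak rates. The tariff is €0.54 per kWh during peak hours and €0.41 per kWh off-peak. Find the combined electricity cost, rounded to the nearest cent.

€49.23

Power = 9.8 A × 120 V = 1176 W = 1.176 kW
Peak energy = 1.176 kW × 2.5 h × 14 = 41.16 kWh
Off-peak energy = 1.176 kW × 4 h × 14 = 65.856 kWh
Cost = 41.16 × €0.54 + 65.856 × €0.41 = €22.2264 + €27.00096 = €49.23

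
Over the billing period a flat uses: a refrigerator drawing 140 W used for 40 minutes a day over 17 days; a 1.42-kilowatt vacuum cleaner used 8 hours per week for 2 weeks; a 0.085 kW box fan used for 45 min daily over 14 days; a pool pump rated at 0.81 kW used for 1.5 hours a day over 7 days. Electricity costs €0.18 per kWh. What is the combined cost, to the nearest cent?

€6.07

refrigerator: Runtime = 40 min × 17 = 680 min = 11.333333… h
refrigerator: 0.14 kW × 11.333333… h = 1.586666… kWh
vacuum cleaner: Runtime = 8 h/week × 2 weeks = 16 h
vacuum cleaner: 1.42 kW × 16 h = 22.72 kWh
box fan: Runtime = 45 min × 14 = 630 min = 10.5 h
box fan: 0.085 kW × 10.5 h = 0.8925 kWh
pool pump: Runtime = 1.5 h/day × 7 days = 10.5 h
pool pump: 0.81 kW × 10.5 h = 8.505 kWh
Total energy = 33.704166… kWh
Cost = 33.704166… × €0.18 = €6.07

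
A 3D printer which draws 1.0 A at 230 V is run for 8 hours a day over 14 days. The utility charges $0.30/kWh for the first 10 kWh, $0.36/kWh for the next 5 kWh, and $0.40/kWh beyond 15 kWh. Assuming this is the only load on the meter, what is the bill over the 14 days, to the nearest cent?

Power = 1.0 A × 230 V = 230 W = 0.23 kW
Runtime = 8 h/day × 14 days = 112 h
Energy = 0.23 kW × 112 h = 25.76 kWh
Tier 1 (0–10 kWh): 10 × $0.30 = $3
Tier 2 (10–15 kWh): 5 × $0.36 = $1.8
Above 15 kWh: 10.76 × $0.40 = $4.304
Bill = $9.10

$9.10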